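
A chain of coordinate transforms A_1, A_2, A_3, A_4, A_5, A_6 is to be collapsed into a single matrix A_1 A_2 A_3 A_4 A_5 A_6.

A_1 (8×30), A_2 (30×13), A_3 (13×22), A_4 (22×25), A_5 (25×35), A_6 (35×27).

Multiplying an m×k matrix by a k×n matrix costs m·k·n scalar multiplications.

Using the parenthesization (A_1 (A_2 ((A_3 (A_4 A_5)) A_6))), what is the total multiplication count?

(A_4 A_5): 22×25 by 25×35 → 22×35, cost 22·25·35 = 19250
(A_3 (A_4 A_5)): 13×22 by 22×35 → 13×35, cost 13·22·35 = 10010; cumulative 29260
((A_3 (A_4 A_5)) A_6): 13×35 by 35×27 → 13×27, cost 13·35·27 = 12285; cumulative 41545
(A_2 ((A_3 (A_4 A_5)) A_6)): 30×13 by 13×27 → 30×27, cost 30·13·27 = 10530; cumulative 52075
(A_1 (A_2 ((A_3 (A_4 A_5)) A_6))): 8×30 by 30×27 → 8×27, cost 8·30·27 = 6480; cumulative 58555
Total: 58555 scalar multiplications.

58555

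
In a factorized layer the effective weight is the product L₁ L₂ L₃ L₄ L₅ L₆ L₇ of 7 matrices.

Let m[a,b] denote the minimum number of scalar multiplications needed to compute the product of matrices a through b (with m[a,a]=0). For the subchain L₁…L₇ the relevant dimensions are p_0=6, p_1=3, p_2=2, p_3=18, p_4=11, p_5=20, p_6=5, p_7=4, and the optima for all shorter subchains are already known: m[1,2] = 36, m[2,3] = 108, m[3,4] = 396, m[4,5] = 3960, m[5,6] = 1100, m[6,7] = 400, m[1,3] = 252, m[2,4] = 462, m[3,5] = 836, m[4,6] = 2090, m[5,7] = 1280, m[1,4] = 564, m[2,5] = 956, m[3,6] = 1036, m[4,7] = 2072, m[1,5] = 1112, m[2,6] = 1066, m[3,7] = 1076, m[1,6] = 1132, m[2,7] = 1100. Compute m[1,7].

m[1,7] = min over k∈[1,6] of m[1,k]+m[k+1,7]+p_{0}·p_k·p_{7}.
k=1: 0 + 1100 + 6·3·4 = 1172; k=2: 36 + 1076 + 6·2·4 = 1160; k=3: 252 + 2072 + 6·18·4 = 2756; k=4: 564 + 1280 + 6·11·4 = 2108; k=5: 1112 + 400 + 6·20·4 = 1992; k=6: 1132 + 0 + 6·5·4 = 1252.
Minimum: 1160 at k=2.

1160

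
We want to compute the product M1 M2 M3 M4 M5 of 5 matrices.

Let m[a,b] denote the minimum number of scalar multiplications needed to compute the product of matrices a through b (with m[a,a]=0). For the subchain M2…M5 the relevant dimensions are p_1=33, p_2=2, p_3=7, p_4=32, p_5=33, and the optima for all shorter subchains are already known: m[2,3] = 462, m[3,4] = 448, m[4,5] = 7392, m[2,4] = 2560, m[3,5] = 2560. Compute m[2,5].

4738

m[2,5] = min over k∈[2,4] of m[2,k]+m[k+1,5]+p_{1}·p_k·p_{5}.
k=2: 0 + 2560 + 33·2·33 = 4738; k=3: 462 + 7392 + 33·7·33 = 15477; k=4: 2560 + 0 + 33·32·33 = 37408.
Minimum: 4738 at k=2.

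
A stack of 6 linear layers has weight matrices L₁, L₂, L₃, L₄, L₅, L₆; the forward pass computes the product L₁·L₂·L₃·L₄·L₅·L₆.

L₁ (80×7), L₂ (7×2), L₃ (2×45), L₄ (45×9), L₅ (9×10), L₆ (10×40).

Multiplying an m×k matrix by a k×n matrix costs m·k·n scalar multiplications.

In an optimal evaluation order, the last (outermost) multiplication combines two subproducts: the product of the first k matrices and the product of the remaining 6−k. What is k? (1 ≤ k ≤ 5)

2

Adjacent pairs: L₁L₂ = 80·7·2 = 1120; L₂L₃ = 7·2·45 = 630; L₃L₄ = 2·45·9 = 810; L₄L₅ = 45·9·10 = 4050; L₅L₆ = 9·10·40 = 3600.
Length 3: L₁..L₃: k=1: 0+630+80·7·45=25830; k=2: 1120+0+80·2·45=8320 → min 8320 | L₂..L₄: k=2: 0+810+7·2·9=936; k=3: 630+0+7·45·9=3465 → min 936 | L₃..L₅: k=3: 0+4050+2·45·10=4950; k=4: 810+0+2·9·10=990 → min 990 | L₄..L₆: k=4: 0+3600+45·9·40=19800; k=5: 4050+0+45·10·40=22050 → min 19800.
Length 4: L₁..L₄: k=1: 0+936+80·7·9=5976; k=2: 1120+810+80·2·9=3370; k=3: 8320+0+80·45·9=40720 → min 3370 | L₂..L₅: k=2: 0+990+7·2·10=1130; k=3: 630+4050+7·45·10=7830; k=4: 936+0+7·9·10=1566 → min 1130 | L₃..L₆: k=3: 0+19800+2·45·40=23400; k=4: 810+3600+2·9·40=5130; k=5: 990+0+2·10·40=1790 → min 1790.
Length 5: L₁..L₅: k=1: 0+1130+80·7·10=6730; k=2: 1120+990+80·2·10=3710; k=3: 8320+4050+80·45·10=48370; k=4: 3370+0+80·9·10=10570 → min 3710 | L₂..L₆: k=2: 0+1790+7·2·40=2350; k=3: 630+19800+7·45·40=33030; k=4: 936+3600+7·9·40=7056; k=5: 1130+0+7·10·40=3930 → min 2350.
Top-level splits: k=1: (L₁..L₁)·(L₂..L₆) → 0+2350+80·7·40 = 24750; k=2: (L₁..L₂)·(L₃..L₆) → 1120+1790+80·2·40 = 9310; k=3: (L₁..L₃)·(L₄..L₆) → 8320+19800+80·45·40 = 172120; k=4: (L₁..L₄)·(L₅..L₆) → 3370+3600+80·9·40 = 35770; k=5: (L₁..L₅)·(L₆..L₆) → 3710+0+80·10·40 = 35710.
Best split is after L₂, i.e. k = 2.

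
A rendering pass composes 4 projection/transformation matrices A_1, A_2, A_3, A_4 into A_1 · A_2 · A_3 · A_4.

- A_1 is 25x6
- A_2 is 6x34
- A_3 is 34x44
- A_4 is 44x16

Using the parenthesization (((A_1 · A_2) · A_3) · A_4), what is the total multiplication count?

(A_1 · A_2): 25×6 by 6×34 → 25×34, cost 25·6·34 = 5100
((A_1 · A_2) · A_3): 25×34 by 34×44 → 25×44, cost 25·34·44 = 37400; cumulative 42500
(((A_1 · A_2) · A_3) · A_4): 25×44 by 44×16 → 25×16, cost 25·44·16 = 17600; cumulative 60100
Total: 60100 scalar multiplications.

60100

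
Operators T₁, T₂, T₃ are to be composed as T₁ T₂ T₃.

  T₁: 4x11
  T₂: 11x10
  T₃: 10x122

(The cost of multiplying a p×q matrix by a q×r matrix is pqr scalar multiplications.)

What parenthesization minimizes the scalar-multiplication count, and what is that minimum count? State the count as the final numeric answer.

(T₁ (T₂ T₃)): cost 18788.
((T₁ T₂) T₃): cost 5320.
Optimal: ((T₁ T₂) T₃) with cost 5320.

5320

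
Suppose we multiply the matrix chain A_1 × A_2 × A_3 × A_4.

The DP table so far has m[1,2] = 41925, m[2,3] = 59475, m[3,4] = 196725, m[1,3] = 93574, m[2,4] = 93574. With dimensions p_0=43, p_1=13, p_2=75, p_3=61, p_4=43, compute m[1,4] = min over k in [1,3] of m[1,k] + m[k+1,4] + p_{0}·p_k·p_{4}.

m[1,4] = min over k∈[1,3] of m[1,k]+m[k+1,4]+p_{0}·p_k·p_{4}.
k=1: 0 + 93574 + 43·13·43 = 117611; k=2: 41925 + 196725 + 43·75·43 = 377325; k=3: 93574 + 0 + 43·61·43 = 206363.
Minimum: 117611 at k=1.

117611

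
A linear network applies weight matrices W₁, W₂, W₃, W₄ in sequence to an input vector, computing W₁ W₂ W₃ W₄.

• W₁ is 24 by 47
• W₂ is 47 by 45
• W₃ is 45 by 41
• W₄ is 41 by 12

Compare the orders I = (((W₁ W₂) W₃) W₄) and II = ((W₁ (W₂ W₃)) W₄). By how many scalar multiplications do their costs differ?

Order I = (((W₁ W₂) W₃) W₄): (W₁ W₂): 24×47 by 47×45 → 24×45, cost 24·47·45 = 50760; ((W₁ W₂) W₃): 24×45 by 45×41 → 24×41, cost 24·45·41 = 44280; cumulative 95040; (((W₁ W₂) W₃) W₄): 24×41 by 41×12 → 24×12, cost 24·41·12 = 11808; cumulative 106848. Total 106848.
Order II = ((W₁ (W₂ W₃)) W₄): (W₂ W₃): 47×45 by 45×41 → 47×41, cost 47·45·41 = 86715; (W₁ (W₂ W₃)): 24×47 by 47×41 → 24×41, cost 24·47·41 = 46248; cumulative 132963; ((W₁ (W₂ W₃)) W₄): 24×41 by 41×12 → 24×12, cost 24·41·12 = 11808; cumulative 144771. Total 144771.
Difference: |106848 − 144771| = 37923.

37923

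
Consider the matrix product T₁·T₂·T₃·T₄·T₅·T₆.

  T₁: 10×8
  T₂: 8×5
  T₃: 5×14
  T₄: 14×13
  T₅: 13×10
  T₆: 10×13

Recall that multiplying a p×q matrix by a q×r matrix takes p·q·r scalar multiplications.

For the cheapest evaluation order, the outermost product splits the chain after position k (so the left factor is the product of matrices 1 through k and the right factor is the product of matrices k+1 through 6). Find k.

Adjacent pairs: T₁T₂ = 10·8·5 = 400; T₂T₃ = 8·5·14 = 560; T₃T₄ = 5·14·13 = 910; T₄T₅ = 14·13·10 = 1820; T₅T₆ = 13·10·13 = 1690.
Length 3: T₁..T₃: k=1: 0+560+10·8·14=1680; k=2: 400+0+10·5·14=1100 → min 1100 | T₂..T₄: k=2: 0+910+8·5·13=1430; k=3: 560+0+8·14·13=2016 → min 1430 | T₃..T₅: k=3: 0+1820+5·14·10=2520; k=4: 910+0+5·13·10=1560 → min 1560 | T₄..T₆: k=4: 0+1690+14·13·13=4056; k=5: 1820+0+14·10·13=3640 → min 3640.
Length 4: T₁..T₄: k=1: 0+1430+10·8·13=2470; k=2: 400+910+10·5·13=1960; k=3: 1100+0+10·14·13=2920 → min 1960 | T₂..T₅: k=2: 0+1560+8·5·10=1960; k=3: 560+1820+8·14·10=3500; k=4: 1430+0+8·13·10=2470 → min 1960 | T₃..T₆: k=3: 0+3640+5·14·13=4550; k=4: 910+1690+5·13·13=3445; k=5: 1560+0+5·10·13=2210 → min 2210.
Length 5: T₁..T₅: k=1: 0+1960+10·8·10=2760; k=2: 400+1560+10·5·10=2460; k=3: 1100+1820+10·14·10=4320; k=4: 1960+0+10·13·10=3260 → min 2460 | T₂..T₆: k=2: 0+2210+8·5·13=2730; k=3: 560+3640+8·14·13=5656; k=4: 1430+1690+8·13·13=4472; k=5: 1960+0+8·10·13=3000 → min 2730.
Top-level splits: k=1: (T₁..T₁)·(T₂..T₆) → 0+2730+10·8·13 = 3770; k=2: (T₁..T₂)·(T₃..T₆) → 400+2210+10·5·13 = 3260; k=3: (T₁..T₃)·(T₄..T₆) → 1100+3640+10·14·13 = 6560; k=4: (T₁..T₄)·(T₅..T₆) → 1960+1690+10·13·13 = 5340; k=5: (T₁..T₅)·(T₆..T₆) → 2460+0+10·10·13 = 3760.
Best split is after T₂, i.e. k = 2.

2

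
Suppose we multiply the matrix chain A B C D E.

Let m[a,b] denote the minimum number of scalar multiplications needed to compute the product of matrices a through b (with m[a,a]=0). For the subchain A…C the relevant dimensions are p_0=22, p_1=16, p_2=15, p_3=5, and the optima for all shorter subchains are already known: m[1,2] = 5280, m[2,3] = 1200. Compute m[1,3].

m[1,3] = min over k∈[1,2] of m[1,k]+m[k+1,3]+p_{0}·p_k·p_{3}.
k=1: 0 + 1200 + 22·16·5 = 2960; k=2: 5280 + 0 + 22·15·5 = 6930.
Minimum: 2960 at k=1.

2960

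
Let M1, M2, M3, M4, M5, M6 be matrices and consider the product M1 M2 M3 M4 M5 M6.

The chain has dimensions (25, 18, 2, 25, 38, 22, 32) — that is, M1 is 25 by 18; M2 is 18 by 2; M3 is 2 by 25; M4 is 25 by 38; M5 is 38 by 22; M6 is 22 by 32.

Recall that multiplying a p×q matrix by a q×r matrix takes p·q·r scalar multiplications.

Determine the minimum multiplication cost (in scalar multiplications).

Adjacent pairs: M1M2 = 25·18·2 = 900; M2M3 = 18·2·25 = 900; M3M4 = 2·25·38 = 1900; M4M5 = 25·38·22 = 20900; M5M6 = 38·22·32 = 26752.
Length 3: M1..M3: k=1: 0+900+25·18·25=12150; k=2: 900+0+25·2·25=2150 → min 2150 | M2..M4: k=2: 0+1900+18·2·38=3268; k=3: 900+0+18·25·38=18000 → min 3268 | M3..M5: k=3: 0+20900+2·25·22=22000; k=4: 1900+0+2·38·22=3572 → min 3572 | M4..M6: k=4: 0+26752+25·38·32=57152; k=5: 20900+0+25·22·32=38500 → min 38500.
Length 4: M1..M4: k=1: 0+3268+25·18·38=20368; k=2: 900+1900+25·2·38=4700; k=3: 2150+0+25·25·38=25900 → min 4700 | M2..M5: k=2: 0+3572+18·2·22=4364; k=3: 900+20900+18·25·22=31700; k=4: 3268+0+18·38·22=18316 → min 4364 | M3..M6: k=3: 0+38500+2·25·32=40100; k=4: 1900+26752+2·38·32=31084; k=5: 3572+0+2·22·32=4980 → min 4980.
Length 5: M1..M5: k=1: 0+4364+25·18·22=14264; k=2: 900+3572+25·2·22=5572; k=3: 2150+20900+25·25·22=36800; k=4: 4700+0+25·38·22=25600 → min 5572 | M2..M6: k=2: 0+4980+18·2·32=6132; k=3: 900+38500+18·25·32=53800; k=4: 3268+26752+18·38·32=51908; k=5: 4364+0+18·22·32=17036 → min 6132.
Length 6: M1..M6: k=1: 0+6132+25·18·32=20532; k=2: 900+4980+25·2·32=7480; k=3: 2150+38500+25·25·32=60650; k=4: 4700+26752+25·38·32=61852; k=5: 5572+0+25·22·32=23172 → min 7480.
Optimal order: ((M1 M2) (((M3 M4) M5) M6)) with cost 7480.

7480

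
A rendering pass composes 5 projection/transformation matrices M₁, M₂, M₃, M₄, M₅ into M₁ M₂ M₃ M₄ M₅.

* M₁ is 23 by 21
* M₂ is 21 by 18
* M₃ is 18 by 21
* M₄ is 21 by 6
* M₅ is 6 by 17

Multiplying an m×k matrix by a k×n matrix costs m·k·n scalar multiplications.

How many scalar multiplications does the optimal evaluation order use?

9780

Adjacent pairs: M₁M₂ = 23·21·18 = 8694; M₂M₃ = 21·18·21 = 7938; M₃M₄ = 18·21·6 = 2268; M₄M₅ = 21·6·17 = 2142.
Length 3: M₁..M₃: k=1: 0+7938+23·21·21=18081; k=2: 8694+0+23·18·21=17388 → min 17388 | M₂..M₄: k=2: 0+2268+21·18·6=4536; k=3: 7938+0+21·21·6=10584 → min 4536 | M₃..M₅: k=3: 0+2142+18·21·17=8568; k=4: 2268+0+18·6·17=4104 → min 4104.
Length 4: M₁..M₄: k=1: 0+4536+23·21·6=7434; k=2: 8694+2268+23·18·6=13446; k=3: 17388+0+23·21·6=20286 → min 7434 | M₂..M₅: k=2: 0+4104+21·18·17=10530; k=3: 7938+2142+21·21·17=17577; k=4: 4536+0+21·6·17=6678 → min 6678.
Length 5: M₁..M₅: k=1: 0+6678+23·21·17=14889; k=2: 8694+4104+23·18·17=19836; k=3: 17388+2142+23·21·17=27741; k=4: 7434+0+23·6·17=9780 → min 9780.
Optimal order: ((M₁ (M₂ (M₃ M₄))) M₅) with cost 9780.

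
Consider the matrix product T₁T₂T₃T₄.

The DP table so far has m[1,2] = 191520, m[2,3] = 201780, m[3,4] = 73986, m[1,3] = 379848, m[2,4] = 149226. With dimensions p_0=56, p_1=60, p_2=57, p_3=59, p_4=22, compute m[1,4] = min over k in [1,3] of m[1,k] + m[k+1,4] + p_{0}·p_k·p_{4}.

m[1,4] = min over k∈[1,3] of m[1,k]+m[k+1,4]+p_{0}·p_k·p_{4}.
k=1: 0 + 149226 + 56·60·22 = 223146; k=2: 191520 + 73986 + 56·57·22 = 335730; k=3: 379848 + 0 + 56·59·22 = 452536.
Minimum: 223146 at k=1.

223146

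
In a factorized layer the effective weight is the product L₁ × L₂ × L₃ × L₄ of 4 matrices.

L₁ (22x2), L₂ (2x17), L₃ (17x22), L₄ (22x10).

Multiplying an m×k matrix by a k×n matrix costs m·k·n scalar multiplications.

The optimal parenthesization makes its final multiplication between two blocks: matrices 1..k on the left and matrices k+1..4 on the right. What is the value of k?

Adjacent pairs: L₁L₂ = 22·2·17 = 748; L₂L₃ = 2·17·22 = 748; L₃L₄ = 17·22·10 = 3740.
Length 3: L₁..L₃: k=1: 0+748+22·2·22=1716; k=2: 748+0+22·17·22=8976 → min 1716 | L₂..L₄: k=2: 0+3740+2·17·10=4080; k=3: 748+0+2·22·10=1188 → min 1188.
Top-level splits: k=1: (L₁..L₁)·(L₂..L₄) → 0+1188+22·2·10 = 1628; k=2: (L₁..L₂)·(L₃..L₄) → 748+3740+22·17·10 = 8228; k=3: (L₁..L₃)·(L₄..L₄) → 1716+0+22·22·10 = 6556.
Best split is after L₁, i.e. k = 1.

1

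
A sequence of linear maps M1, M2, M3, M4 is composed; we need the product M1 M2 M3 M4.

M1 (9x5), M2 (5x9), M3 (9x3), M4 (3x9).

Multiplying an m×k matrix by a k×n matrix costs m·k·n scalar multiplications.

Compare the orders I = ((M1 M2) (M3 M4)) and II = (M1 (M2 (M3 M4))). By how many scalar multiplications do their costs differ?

324

Order I = ((M1 M2) (M3 M4)): (M1 M2): 9×5 by 5×9 → 9×9, cost 9·5·9 = 405; (M3 M4): 9×3 by 3×9 → 9×9, cost 9·3·9 = 243; ((M1 M2) (M3 M4)): 9×9 by 9×9 → 9×9, cost 9·9·9 = 729; cumulative 1377. Total 1377.
Order II = (M1 (M2 (M3 M4))): (M3 M4): 9×3 by 3×9 → 9×9, cost 9·3·9 = 243; (M2 (M3 M4)): 5×9 by 9×9 → 5×9, cost 5·9·9 = 405; cumulative 648; (M1 (M2 (M3 M4))): 9×5 by 5×9 → 9×9, cost 9·5·9 = 405; cumulative 1053. Total 1053.
Difference: |1377 − 1053| = 324.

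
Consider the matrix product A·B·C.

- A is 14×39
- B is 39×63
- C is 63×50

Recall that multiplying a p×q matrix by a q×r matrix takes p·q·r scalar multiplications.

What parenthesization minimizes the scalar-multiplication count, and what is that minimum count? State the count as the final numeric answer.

78498

(A·(B·C)): cost 150150.
((A·B)·C): cost 78498.
Optimal: ((A·B)·C) with cost 78498.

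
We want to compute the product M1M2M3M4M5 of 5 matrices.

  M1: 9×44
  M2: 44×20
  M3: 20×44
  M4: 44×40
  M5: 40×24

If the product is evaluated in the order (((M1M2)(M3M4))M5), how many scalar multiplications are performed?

58960

(M1M2): 9×44 by 44×20 → 9×20, cost 9·44·20 = 7920
(M3M4): 20×44 by 44×40 → 20×40, cost 20·44·40 = 35200
((M1M2)(M3M4)): 9×20 by 20×40 → 9×40, cost 9·20·40 = 7200; cumulative 50320
(((M1M2)(M3M4))M5): 9×40 by 40×24 → 9×24, cost 9·40·24 = 8640; cumulative 58960
Total: 58960 scalar multiplications.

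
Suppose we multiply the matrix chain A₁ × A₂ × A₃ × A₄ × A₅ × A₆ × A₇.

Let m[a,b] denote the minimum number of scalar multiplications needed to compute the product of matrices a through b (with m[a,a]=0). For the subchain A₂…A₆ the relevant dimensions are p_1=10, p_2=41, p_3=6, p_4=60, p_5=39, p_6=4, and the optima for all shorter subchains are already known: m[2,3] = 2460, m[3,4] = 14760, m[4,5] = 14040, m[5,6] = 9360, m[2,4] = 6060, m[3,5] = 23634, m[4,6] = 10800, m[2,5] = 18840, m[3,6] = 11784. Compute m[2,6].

13424

m[2,6] = min over k∈[2,5] of m[2,k]+m[k+1,6]+p_{1}·p_k·p_{6}.
k=2: 0 + 11784 + 10·41·4 = 13424; k=3: 2460 + 10800 + 10·6·4 = 13500; k=4: 6060 + 9360 + 10·60·4 = 17820; k=5: 18840 + 0 + 10·39·4 = 20400.
Minimum: 13424 at k=2.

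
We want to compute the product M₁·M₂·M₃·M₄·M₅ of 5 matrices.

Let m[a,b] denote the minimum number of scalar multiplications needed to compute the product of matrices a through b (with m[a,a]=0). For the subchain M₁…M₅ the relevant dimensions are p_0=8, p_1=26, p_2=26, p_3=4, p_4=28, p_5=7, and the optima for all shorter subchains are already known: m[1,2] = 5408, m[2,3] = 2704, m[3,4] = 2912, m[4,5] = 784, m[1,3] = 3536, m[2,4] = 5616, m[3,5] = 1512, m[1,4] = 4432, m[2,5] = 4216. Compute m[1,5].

m[1,5] = min over k∈[1,4] of m[1,k]+m[k+1,5]+p_{0}·p_k·p_{5}.
k=1: 0 + 4216 + 8·26·7 = 5672; k=2: 5408 + 1512 + 8·26·7 = 8376; k=3: 3536 + 784 + 8·4·7 = 4544; k=4: 4432 + 0 + 8·28·7 = 6000.
Minimum: 4544 at k=3.

4544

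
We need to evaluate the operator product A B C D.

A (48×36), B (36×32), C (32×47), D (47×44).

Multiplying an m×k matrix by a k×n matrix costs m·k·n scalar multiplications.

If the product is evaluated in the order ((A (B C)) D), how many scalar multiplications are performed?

234624

(B C): 36×32 by 32×47 → 36×47, cost 36·32·47 = 54144
(A (B C)): 48×36 by 36×47 → 48×47, cost 48·36·47 = 81216; cumulative 135360
((A (B C)) D): 48×47 by 47×44 → 48×44, cost 48·47·44 = 99264; cumulative 234624
Total: 234624 scalar multiplications.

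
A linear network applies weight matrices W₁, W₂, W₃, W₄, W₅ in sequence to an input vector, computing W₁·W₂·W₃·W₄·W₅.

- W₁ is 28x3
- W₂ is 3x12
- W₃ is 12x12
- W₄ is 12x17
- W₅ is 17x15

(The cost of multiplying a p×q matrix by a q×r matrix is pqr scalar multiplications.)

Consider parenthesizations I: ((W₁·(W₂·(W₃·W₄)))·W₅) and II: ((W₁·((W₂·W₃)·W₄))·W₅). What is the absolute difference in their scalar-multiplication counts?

Order I = ((W₁·(W₂·(W₃·W₄)))·W₅): (W₃·W₄): 12×12 by 12×17 → 12×17, cost 12·12·17 = 2448; (W₂·(W₃·W₄)): 3×12 by 12×17 → 3×17, cost 3·12·17 = 612; cumulative 3060; (W₁·(W₂·(W₃·W₄))): 28×3 by 3×17 → 28×17, cost 28·3·17 = 1428; cumulative 4488; ((W₁·(W₂·(W₃·W₄)))·W₅): 28×17 by 17×15 → 28×15, cost 28·17·15 = 7140; cumulative 11628. Total 11628.
Order II = ((W₁·((W₂·W₃)·W₄))·W₅): (W₂·W₃): 3×12 by 12×12 → 3×12, cost 3·12·12 = 432; ((W₂·W₃)·W₄): 3×12 by 12×17 → 3×17, cost 3·12·17 = 612; cumulative 1044; (W₁·((W₂·W₃)·W₄)): 28×3 by 3×17 → 28×17, cost 28·3·17 = 1428; cumulative 2472; ((W₁·((W₂·W₃)·W₄))·W₅): 28×17 by 17×15 → 28×15, cost 28·17·15 = 7140; cumulative 9612. Total 9612.
Difference: |11628 − 9612| = 2016.

2016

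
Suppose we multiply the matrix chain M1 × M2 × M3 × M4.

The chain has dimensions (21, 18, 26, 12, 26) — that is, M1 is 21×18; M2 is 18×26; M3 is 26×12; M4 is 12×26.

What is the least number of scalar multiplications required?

Adjacent pairs: M1M2 = 21·18·26 = 9828; M2M3 = 18·26·12 = 5616; M3M4 = 26·12·26 = 8112.
Length 3: M1..M3: k=1: 0+5616+21·18·12=10152; k=2: 9828+0+21·26·12=16380 → min 10152 | M2..M4: k=2: 0+8112+18·26·26=20280; k=3: 5616+0+18·12·26=11232 → min 11232.
Length 4: M1..M4: k=1: 0+11232+21·18·26=21060; k=2: 9828+8112+21·26·26=32136; k=3: 10152+0+21·12·26=16704 → min 16704.
Optimal order: ((M1 × (M2 × M3)) × M4) with cost 16704.

16704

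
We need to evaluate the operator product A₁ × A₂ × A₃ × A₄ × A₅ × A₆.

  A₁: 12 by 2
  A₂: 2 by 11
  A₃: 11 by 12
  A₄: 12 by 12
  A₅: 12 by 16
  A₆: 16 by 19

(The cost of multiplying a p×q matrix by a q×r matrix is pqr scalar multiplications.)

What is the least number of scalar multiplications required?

Adjacent pairs: A₁A₂ = 12·2·11 = 264; A₂A₃ = 2·11·12 = 264; A₃A₄ = 11·12·12 = 1584; A₄A₅ = 12·12·16 = 2304; A₅A₆ = 12·16·19 = 3648.
Length 3: A₁..A₃: k=1: 0+264+12·2·12=552; k=2: 264+0+12·11·12=1848 → min 552 | A₂..A₄: k=2: 0+1584+2·11·12=1848; k=3: 264+0+2·12·12=552 → min 552 | A₃..A₅: k=3: 0+2304+11·12·16=4416; k=4: 1584+0+11·12·16=3696 → min 3696 | A₄..A₆: k=4: 0+3648+12·12·19=6384; k=5: 2304+0+12·16·19=5952 → min 5952.
Length 4: A₁..A₄: k=1: 0+552+12·2·12=840; k=2: 264+1584+12·11·12=3432; k=3: 552+0+12·12·12=2280 → min 840 | A₂..A₅: k=2: 0+3696+2·11·16=4048; k=3: 264+2304+2·12·16=2952; k=4: 552+0+2·12·16=936 → min 936 | A₃..A₆: k=3: 0+5952+11·12·19=8460; k=4: 1584+3648+11·12·19=7740; k=5: 3696+0+11·16·19=7040 → min 7040.
Length 5: A₁..A₅: k=1: 0+936+12·2·16=1320; k=2: 264+3696+12·11·16=6072; k=3: 552+2304+12·12·16=5160; k=4: 840+0+12·12·16=3144 → min 1320 | A₂..A₆: k=2: 0+7040+2·11·19=7458; k=3: 264+5952+2·12·19=6672; k=4: 552+3648+2·12·19=4656; k=5: 936+0+2·16·19=1544 → min 1544.
Length 6: A₁..A₆: k=1: 0+1544+12·2·19=2000; k=2: 264+7040+12·11·19=9812; k=3: 552+5952+12·12·19=9240; k=4: 840+3648+12·12·19=7224; k=5: 1320+0+12·16·19=4968 → min 2000.
Optimal order: (A₁ × ((((A₂ × A₃) × A₄) × A₅) × A₆)) with cost 2000.

2000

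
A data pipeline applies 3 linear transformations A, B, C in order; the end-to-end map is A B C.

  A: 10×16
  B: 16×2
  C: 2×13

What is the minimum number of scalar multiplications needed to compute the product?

580

Order (A (B C)): (B C): 16×2 by 2×13 → 16×13, cost 16·2·13 = 416; (A (B C)): 10×16 by 16×13 → 10×13, cost 10·16·13 = 2080; cumulative 2496. Total 2496.
Order ((A B) C): (A B): 10×16 by 16×2 → 10×2, cost 10·16·2 = 320; ((A B) C): 10×2 by 2×13 → 10×13, cost 10·2·13 = 260; cumulative 580. Total 580.
Minimum: 580.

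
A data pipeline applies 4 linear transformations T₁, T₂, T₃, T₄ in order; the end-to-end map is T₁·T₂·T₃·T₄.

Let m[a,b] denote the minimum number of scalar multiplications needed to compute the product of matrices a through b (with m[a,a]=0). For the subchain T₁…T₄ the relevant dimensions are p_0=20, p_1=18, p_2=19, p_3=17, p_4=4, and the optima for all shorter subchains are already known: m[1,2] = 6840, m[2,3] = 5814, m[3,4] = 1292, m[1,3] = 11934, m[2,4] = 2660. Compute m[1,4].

m[1,4] = min over k∈[1,3] of m[1,k]+m[k+1,4]+p_{0}·p_k·p_{4}.
k=1: 0 + 2660 + 20·18·4 = 4100; k=2: 6840 + 1292 + 20·19·4 = 9652; k=3: 11934 + 0 + 20·17·4 = 13294.
Minimum: 4100 at k=1.

4100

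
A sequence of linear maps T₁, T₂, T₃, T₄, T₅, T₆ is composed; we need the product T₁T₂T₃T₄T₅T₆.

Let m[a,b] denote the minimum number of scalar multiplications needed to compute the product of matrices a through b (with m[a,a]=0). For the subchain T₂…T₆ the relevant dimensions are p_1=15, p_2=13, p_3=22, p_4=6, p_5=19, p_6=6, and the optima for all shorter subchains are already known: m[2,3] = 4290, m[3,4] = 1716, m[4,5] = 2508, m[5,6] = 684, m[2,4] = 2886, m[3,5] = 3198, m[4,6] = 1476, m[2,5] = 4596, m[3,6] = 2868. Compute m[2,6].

4038

m[2,6] = min over k∈[2,5] of m[2,k]+m[k+1,6]+p_{1}·p_k·p_{6}.
k=2: 0 + 2868 + 15·13·6 = 4038; k=3: 4290 + 1476 + 15·22·6 = 7746; k=4: 2886 + 684 + 15·6·6 = 4110; k=5: 4596 + 0 + 15·19·6 = 6306.
Minimum: 4038 at k=2.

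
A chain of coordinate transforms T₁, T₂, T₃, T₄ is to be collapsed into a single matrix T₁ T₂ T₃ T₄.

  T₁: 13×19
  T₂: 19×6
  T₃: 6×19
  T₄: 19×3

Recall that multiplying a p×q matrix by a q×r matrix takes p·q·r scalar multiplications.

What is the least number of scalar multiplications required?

Adjacent pairs: T₁T₂ = 13·19·6 = 1482; T₂T₃ = 19·6·19 = 2166; T₃T₄ = 6·19·3 = 342.
Length 3: T₁..T₃: k=1: 0+2166+13·19·19=6859; k=2: 1482+0+13·6·19=2964 → min 2964 | T₂..T₄: k=2: 0+342+19·6·3=684; k=3: 2166+0+19·19·3=3249 → min 684.
Length 4: T₁..T₄: k=1: 0+684+13·19·3=1425; k=2: 1482+342+13·6·3=2058; k=3: 2964+0+13·19·3=3705 → min 1425.
Optimal order: (T₁ (T₂ (T₃ T₄))) with cost 1425.

1425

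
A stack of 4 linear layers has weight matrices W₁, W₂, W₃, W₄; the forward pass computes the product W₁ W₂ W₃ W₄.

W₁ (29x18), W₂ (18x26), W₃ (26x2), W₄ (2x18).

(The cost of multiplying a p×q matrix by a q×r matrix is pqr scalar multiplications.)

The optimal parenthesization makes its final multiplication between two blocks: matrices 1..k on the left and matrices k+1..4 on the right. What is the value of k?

3

Adjacent pairs: W₁W₂ = 29·18·26 = 13572; W₂W₃ = 18·26·2 = 936; W₃W₄ = 26·2·18 = 936.
Length 3: W₁..W₃: k=1: 0+936+29·18·2=1980; k=2: 13572+0+29·26·2=15080 → min 1980 | W₂..W₄: k=2: 0+936+18·26·18=9360; k=3: 936+0+18·2·18=1584 → min 1584.
Top-level splits: k=1: (W₁..W₁)·(W₂..W₄) → 0+1584+29·18·18 = 10980; k=2: (W₁..W₂)·(W₃..W₄) → 13572+936+29·26·18 = 28080; k=3: (W₁..W₃)·(W₄..W₄) → 1980+0+29·2·18 = 3024.
Best split is after W₃, i.e. k = 3.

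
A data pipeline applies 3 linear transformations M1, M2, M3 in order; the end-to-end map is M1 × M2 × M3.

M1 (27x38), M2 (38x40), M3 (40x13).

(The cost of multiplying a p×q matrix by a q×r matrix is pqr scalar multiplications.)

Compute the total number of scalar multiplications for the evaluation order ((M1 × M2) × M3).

(M1 × M2): 27×38 by 38×40 → 27×40, cost 27·38·40 = 41040
((M1 × M2) × M3): 27×40 by 40×13 → 27×13, cost 27·40·13 = 14040; cumulative 55080
Total: 55080 scalar multiplications.

55080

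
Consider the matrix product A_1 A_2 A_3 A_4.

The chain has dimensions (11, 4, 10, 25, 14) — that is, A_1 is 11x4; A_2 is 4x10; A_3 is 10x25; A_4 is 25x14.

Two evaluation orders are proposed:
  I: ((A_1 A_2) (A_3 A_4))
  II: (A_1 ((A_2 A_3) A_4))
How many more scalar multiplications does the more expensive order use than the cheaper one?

2464

Order I = ((A_1 A_2) (A_3 A_4)): (A_1 A_2): 11×4 by 4×10 → 11×10, cost 11·4·10 = 440; (A_3 A_4): 10×25 by 25×14 → 10×14, cost 10·25·14 = 3500; ((A_1 A_2) (A_3 A_4)): 11×10 by 10×14 → 11×14, cost 11·10·14 = 1540; cumulative 5480. Total 5480.
Order II = (A_1 ((A_2 A_3) A_4)): (A_2 A_3): 4×10 by 10×25 → 4×25, cost 4·10·25 = 1000; ((A_2 A_3) A_4): 4×25 by 25×14 → 4×14, cost 4·25·14 = 1400; cumulative 2400; (A_1 ((A_2 A_3) A_4)): 11×4 by 4×14 → 11×14, cost 11·4·14 = 616; cumulative 3016. Total 3016.
Difference: |5480 − 3016| = 2464.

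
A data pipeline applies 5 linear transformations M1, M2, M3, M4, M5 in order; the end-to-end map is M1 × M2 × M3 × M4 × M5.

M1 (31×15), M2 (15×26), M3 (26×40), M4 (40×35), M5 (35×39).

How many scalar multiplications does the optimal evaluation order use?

Adjacent pairs: M1M2 = 31·15·26 = 12090; M2M3 = 15·26·40 = 15600; M3M4 = 26·40·35 = 36400; M4M5 = 40·35·39 = 54600.
Length 3: M1..M3: k=1: 0+15600+31·15·40=34200; k=2: 12090+0+31·26·40=44330 → min 34200 | M2..M4: k=2: 0+36400+15·26·35=50050; k=3: 15600+0+15·40·35=36600 → min 36600 | M3..M5: k=3: 0+54600+26·40·39=95160; k=4: 36400+0+26·35·39=71890 → min 71890.
Length 4: M1..M4: k=1: 0+36600+31·15·35=52875; k=2: 12090+36400+31·26·35=76700; k=3: 34200+0+31·40·35=77600 → min 52875 | M2..M5: k=2: 0+71890+15·26·39=87100; k=3: 15600+54600+15·40·39=93600; k=4: 36600+0+15·35·39=57075 → min 57075.
Length 5: M1..M5: k=1: 0+57075+31·15·39=75210; k=2: 12090+71890+31·26·39=115414; k=3: 34200+54600+31·40·39=137160; k=4: 52875+0+31·35·39=95190 → min 75210.
Optimal order: (M1 × (((M2 × M3) × M4) × M5)) with cost 75210.

75210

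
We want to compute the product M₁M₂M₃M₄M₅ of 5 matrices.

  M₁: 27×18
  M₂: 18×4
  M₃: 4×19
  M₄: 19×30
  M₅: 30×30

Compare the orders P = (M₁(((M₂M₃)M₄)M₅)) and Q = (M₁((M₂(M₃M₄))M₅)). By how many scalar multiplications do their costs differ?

7188

Order P = (M₁(((M₂M₃)M₄)M₅)): (M₂M₃): 18×4 by 4×19 → 18×19, cost 18·4·19 = 1368; ((M₂M₃)M₄): 18×19 by 19×30 → 18×30, cost 18·19·30 = 10260; cumulative 11628; (((M₂M₃)M₄)M₅): 18×30 by 30×30 → 18×30, cost 18·30·30 = 16200; cumulative 27828; (M₁(((M₂M₃)M₄)M₅)): 27×18 by 18×30 → 27×30, cost 27·18·30 = 14580; cumulative 42408. Total 42408.
Order Q = (M₁((M₂(M₃M₄))M₅)): (M₃M₄): 4×19 by 19×30 → 4×30, cost 4·19·30 = 2280; (M₂(M₃M₄)): 18×4 by 4×30 → 18×30, cost 18·4·30 = 2160; cumulative 4440; ((M₂(M₃M₄))M₅): 18×30 by 30×30 → 18×30, cost 18·30·30 = 16200; cumulative 20640; (M₁((M₂(M₃M₄))M₅)): 27×18 by 18×30 → 27×30, cost 27·18·30 = 14580; cumulative 35220. Total 35220.
Difference: |42408 − 35220| = 7188.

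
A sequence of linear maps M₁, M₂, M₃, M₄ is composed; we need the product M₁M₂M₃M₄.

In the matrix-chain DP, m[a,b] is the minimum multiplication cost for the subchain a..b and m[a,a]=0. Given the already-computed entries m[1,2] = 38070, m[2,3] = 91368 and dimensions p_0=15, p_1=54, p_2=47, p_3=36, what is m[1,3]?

m[1,3] = min over k∈[1,2] of m[1,k]+m[k+1,3]+p_{0}·p_k·p_{3}.
k=1: 0 + 91368 + 15·54·36 = 120528; k=2: 38070 + 0 + 15·47·36 = 63450.
Minimum: 63450 at k=2.

63450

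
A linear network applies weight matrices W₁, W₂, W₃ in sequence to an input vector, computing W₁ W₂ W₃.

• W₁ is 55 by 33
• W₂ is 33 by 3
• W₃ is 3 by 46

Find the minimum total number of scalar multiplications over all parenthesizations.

Order (W₁ (W₂ W₃)): (W₂ W₃): 33×3 by 3×46 → 33×46, cost 33·3·46 = 4554; (W₁ (W₂ W₃)): 55×33 by 33×46 → 55×46, cost 55·33·46 = 83490; cumulative 88044. Total 88044.
Order ((W₁ W₂) W₃): (W₁ W₂): 55×33 by 33×3 → 55×3, cost 55·33·3 = 5445; ((W₁ W₂) W₃): 55×3 by 3×46 → 55×46, cost 55·3·46 = 7590; cumulative 13035. Total 13035.
Minimum: 13035.

13035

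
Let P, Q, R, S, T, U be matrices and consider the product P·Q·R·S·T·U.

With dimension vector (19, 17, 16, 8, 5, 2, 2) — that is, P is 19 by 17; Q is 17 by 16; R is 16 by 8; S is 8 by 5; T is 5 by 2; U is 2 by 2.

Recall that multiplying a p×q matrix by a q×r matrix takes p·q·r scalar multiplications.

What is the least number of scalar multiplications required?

Adjacent pairs: PQ = 19·17·16 = 5168; QR = 17·16·8 = 2176; RS = 16·8·5 = 640; ST = 8·5·2 = 80; TU = 5·2·2 = 20.
Length 3: P..R: k=1: 0+2176+19·17·8=4760; k=2: 5168+0+19·16·8=7600 → min 4760 | Q..S: k=2: 0+640+17·16·5=2000; k=3: 2176+0+17·8·5=2856 → min 2000 | R..T: k=3: 0+80+16·8·2=336; k=4: 640+0+16·5·2=800 → min 336 | S..U: k=4: 0+20+8·5·2=100; k=5: 80+0+8·2·2=112 → min 100.
Length 4: P..S: k=1: 0+2000+19·17·5=3615; k=2: 5168+640+19·16·5=7328; k=3: 4760+0+19·8·5=5520 → min 3615 | Q..T: k=2: 0+336+17·16·2=880; k=3: 2176+80+17·8·2=2528; k=4: 2000+0+17·5·2=2170 → min 880 | R..U: k=3: 0+100+16·8·2=356; k=4: 640+20+16·5·2=820; k=5: 336+0+16·2·2=400 → min 356.
Length 5: P..T: k=1: 0+880+19·17·2=1526; k=2: 5168+336+19·16·2=6112; k=3: 4760+80+19·8·2=5144; k=4: 3615+0+19·5·2=3805 → min 1526 | Q..U: k=2: 0+356+17·16·2=900; k=3: 2176+100+17·8·2=2548; k=4: 2000+20+17·5·2=2190; k=5: 880+0+17·2·2=948 → min 900.
Length 6: P..U: k=1: 0+900+19·17·2=1546; k=2: 5168+356+19·16·2=6132; k=3: 4760+100+19·8·2=5164; k=4: 3615+20+19·5·2=3825; k=5: 1526+0+19·2·2=1602 → min 1546.
Optimal order: (P·(Q·(R·(S·(T·U))))) with cost 1546.

1546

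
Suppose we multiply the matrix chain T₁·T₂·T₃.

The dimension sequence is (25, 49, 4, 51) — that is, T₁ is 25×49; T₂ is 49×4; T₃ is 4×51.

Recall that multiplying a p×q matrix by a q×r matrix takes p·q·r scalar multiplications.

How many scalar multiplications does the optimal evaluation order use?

10000

Order (T₁·(T₂·T₃)): (T₂·T₃): 49×4 by 4×51 → 49×51, cost 49·4·51 = 9996; (T₁·(T₂·T₃)): 25×49 by 49×51 → 25×51, cost 25·49·51 = 62475; cumulative 72471. Total 72471.
Order ((T₁·T₂)·T₃): (T₁·T₂): 25×49 by 49×4 → 25×4, cost 25·49·4 = 4900; ((T₁·T₂)·T₃): 25×4 by 4×51 → 25×51, cost 25·4·51 = 5100; cumulative 10000. Total 10000.
Minimum: 10000.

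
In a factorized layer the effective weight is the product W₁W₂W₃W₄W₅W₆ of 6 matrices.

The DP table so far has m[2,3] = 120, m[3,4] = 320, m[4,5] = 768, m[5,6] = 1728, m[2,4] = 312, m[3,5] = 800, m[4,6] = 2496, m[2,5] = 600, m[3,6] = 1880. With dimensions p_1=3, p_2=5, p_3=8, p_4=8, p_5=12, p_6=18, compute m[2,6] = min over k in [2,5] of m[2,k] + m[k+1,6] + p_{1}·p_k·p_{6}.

m[2,6] = min over k∈[2,5] of m[2,k]+m[k+1,6]+p_{1}·p_k·p_{6}.
k=2: 0 + 1880 + 3·5·18 = 2150; k=3: 120 + 2496 + 3·8·18 = 3048; k=4: 312 + 1728 + 3·8·18 = 2472; k=5: 600 + 0 + 3·12·18 = 1248.
Minimum: 1248 at k=5.

1248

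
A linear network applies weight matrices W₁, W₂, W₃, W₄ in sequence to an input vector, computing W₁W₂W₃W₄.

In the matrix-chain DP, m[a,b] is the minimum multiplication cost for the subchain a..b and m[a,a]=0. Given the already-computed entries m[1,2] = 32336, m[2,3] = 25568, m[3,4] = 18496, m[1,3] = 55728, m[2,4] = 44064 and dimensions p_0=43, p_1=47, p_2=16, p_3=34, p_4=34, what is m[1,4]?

m[1,4] = min over k∈[1,3] of m[1,k]+m[k+1,4]+p_{0}·p_k·p_{4}.
k=1: 0 + 44064 + 43·47·34 = 112778; k=2: 32336 + 18496 + 43·16·34 = 74224; k=3: 55728 + 0 + 43·34·34 = 105436.
Minimum: 74224 at k=2.

74224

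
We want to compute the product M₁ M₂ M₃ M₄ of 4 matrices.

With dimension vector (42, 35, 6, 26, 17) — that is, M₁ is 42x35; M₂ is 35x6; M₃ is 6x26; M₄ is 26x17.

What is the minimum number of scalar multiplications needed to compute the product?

15756

Adjacent pairs: M₁M₂ = 42·35·6 = 8820; M₂M₃ = 35·6·26 = 5460; M₃M₄ = 6·26·17 = 2652.
Length 3: M₁..M₃: k=1: 0+5460+42·35·26=43680; k=2: 8820+0+42·6·26=15372 → min 15372 | M₂..M₄: k=2: 0+2652+35·6·17=6222; k=3: 5460+0+35·26·17=20930 → min 6222.
Length 4: M₁..M₄: k=1: 0+6222+42·35·17=31212; k=2: 8820+2652+42·6·17=15756; k=3: 15372+0+42·26·17=33936 → min 15756.
Optimal order: ((M₁ M₂) (M₃ M₄)) with cost 15756.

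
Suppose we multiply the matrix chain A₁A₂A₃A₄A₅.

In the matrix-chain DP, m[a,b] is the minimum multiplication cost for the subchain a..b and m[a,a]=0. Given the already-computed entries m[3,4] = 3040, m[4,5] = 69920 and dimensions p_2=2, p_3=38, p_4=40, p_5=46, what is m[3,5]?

6720

m[3,5] = min over k∈[3,4] of m[3,k]+m[k+1,5]+p_{2}·p_k·p_{5}.
k=3: 0 + 69920 + 2·38·46 = 73416; k=4: 3040 + 0 + 2·40·46 = 6720.
Minimum: 6720 at k=4.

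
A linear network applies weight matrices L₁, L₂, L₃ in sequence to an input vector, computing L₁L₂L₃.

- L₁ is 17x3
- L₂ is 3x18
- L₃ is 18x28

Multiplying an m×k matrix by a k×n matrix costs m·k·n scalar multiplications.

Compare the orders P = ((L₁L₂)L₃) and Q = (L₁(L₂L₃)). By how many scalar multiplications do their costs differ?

Order P = ((L₁L₂)L₃): (L₁L₂): 17×3 by 3×18 → 17×18, cost 17·3·18 = 918; ((L₁L₂)L₃): 17×18 by 18×28 → 17×28, cost 17·18·28 = 8568; cumulative 9486. Total 9486.
Order Q = (L₁(L₂L₃)): (L₂L₃): 3×18 by 18×28 → 3×28, cost 3·18·28 = 1512; (L₁(L₂L₃)): 17×3 by 3×28 → 17×28, cost 17·3·28 = 1428; cumulative 2940. Total 2940.
Difference: |9486 − 2940| = 6546.

6546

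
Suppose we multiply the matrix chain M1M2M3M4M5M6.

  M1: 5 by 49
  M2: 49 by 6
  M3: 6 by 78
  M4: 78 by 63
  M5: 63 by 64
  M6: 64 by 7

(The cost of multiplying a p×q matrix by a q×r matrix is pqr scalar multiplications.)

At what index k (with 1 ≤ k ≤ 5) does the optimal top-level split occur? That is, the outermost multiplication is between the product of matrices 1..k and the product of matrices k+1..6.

5

Adjacent pairs: M1M2 = 5·49·6 = 1470; M2M3 = 49·6·78 = 22932; M3M4 = 6·78·63 = 29484; M4M5 = 78·63·64 = 314496; M5M6 = 63·64·7 = 28224.
Length 3: M1..M3: k=1: 0+22932+5·49·78=42042; k=2: 1470+0+5·6·78=3810 → min 3810 | M2..M4: k=2: 0+29484+49·6·63=48006; k=3: 22932+0+49·78·63=263718 → min 48006 | M3..M5: k=3: 0+314496+6·78·64=344448; k=4: 29484+0+6·63·64=53676 → min 53676 | M4..M6: k=4: 0+28224+78·63·7=62622; k=5: 314496+0+78·64·7=349440 → min 62622.
Length 4: M1..M4: k=1: 0+48006+5·49·63=63441; k=2: 1470+29484+5·6·63=32844; k=3: 3810+0+5·78·63=28380 → min 28380 | M2..M5: k=2: 0+53676+49·6·64=72492; k=3: 22932+314496+49·78·64=582036; k=4: 48006+0+49·63·64=245574 → min 72492 | M3..M6: k=3: 0+62622+6·78·7=65898; k=4: 29484+28224+6·63·7=60354; k=5: 53676+0+6·64·7=56364 → min 56364.
Length 5: M1..M5: k=1: 0+72492+5·49·64=88172; k=2: 1470+53676+5·6·64=57066; k=3: 3810+314496+5·78·64=343266; k=4: 28380+0+5·63·64=48540 → min 48540 | M2..M6: k=2: 0+56364+49·6·7=58422; k=3: 22932+62622+49·78·7=112308; k=4: 48006+28224+49·63·7=97839; k=5: 72492+0+49·64·7=94444 → min 58422.
Top-level splits: k=1: (M1..M1)·(M2..M6) → 0+58422+5·49·7 = 60137; k=2: (M1..M2)·(M3..M6) → 1470+56364+5·6·7 = 58044; k=3: (M1..M3)·(M4..M6) → 3810+62622+5·78·7 = 69162; k=4: (M1..M4)·(M5..M6) → 28380+28224+5·63·7 = 58809; k=5: (M1..M5)·(M6..M6) → 48540+0+5·64·7 = 50780.
Best split is after M5, i.e. k = 5.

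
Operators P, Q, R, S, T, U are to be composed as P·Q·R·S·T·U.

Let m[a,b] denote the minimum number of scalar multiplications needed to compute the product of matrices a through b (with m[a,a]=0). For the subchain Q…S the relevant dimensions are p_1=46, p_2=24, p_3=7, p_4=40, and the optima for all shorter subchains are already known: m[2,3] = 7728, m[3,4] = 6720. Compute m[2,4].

20608

m[2,4] = min over k∈[2,3] of m[2,k]+m[k+1,4]+p_{1}·p_k·p_{4}.
k=2: 0 + 6720 + 46·24·40 = 50880; k=3: 7728 + 0 + 46·7·40 = 20608.
Minimum: 20608 at k=3.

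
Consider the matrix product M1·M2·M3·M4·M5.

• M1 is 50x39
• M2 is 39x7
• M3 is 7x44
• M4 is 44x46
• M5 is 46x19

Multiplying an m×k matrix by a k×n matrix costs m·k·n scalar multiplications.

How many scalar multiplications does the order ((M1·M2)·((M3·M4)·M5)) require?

(M1·M2): 50×39 by 39×7 → 50×7, cost 50·39·7 = 13650
(M3·M4): 7×44 by 44×46 → 7×46, cost 7·44·46 = 14168
((M3·M4)·M5): 7×46 by 46×19 → 7×19, cost 7·46·19 = 6118; cumulative 20286
((M1·M2)·((M3·M4)·M5)): 50×7 by 7×19 → 50×19, cost 50·7·19 = 6650; cumulative 40586
Total: 40586 scalar multiplications.

40586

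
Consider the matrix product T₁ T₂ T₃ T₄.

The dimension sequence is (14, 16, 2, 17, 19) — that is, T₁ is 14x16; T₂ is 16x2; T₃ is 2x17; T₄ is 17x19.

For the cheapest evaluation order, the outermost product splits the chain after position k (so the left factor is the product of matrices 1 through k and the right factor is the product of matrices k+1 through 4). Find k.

Adjacent pairs: T₁T₂ = 14·16·2 = 448; T₂T₃ = 16·2·17 = 544; T₃T₄ = 2·17·19 = 646.
Length 3: T₁..T₃: k=1: 0+544+14·16·17=4352; k=2: 448+0+14·2·17=924 → min 924 | T₂..T₄: k=2: 0+646+16·2·19=1254; k=3: 544+0+16·17·19=5712 → min 1254.
Top-level splits: k=1: (T₁..T₁)·(T₂..T₄) → 0+1254+14·16·19 = 5510; k=2: (T₁..T₂)·(T₃..T₄) → 448+646+14·2·19 = 1626; k=3: (T₁..T₃)·(T₄..T₄) → 924+0+14·17·19 = 5446.
Best split is after T₂, i.e. k = 2.

2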